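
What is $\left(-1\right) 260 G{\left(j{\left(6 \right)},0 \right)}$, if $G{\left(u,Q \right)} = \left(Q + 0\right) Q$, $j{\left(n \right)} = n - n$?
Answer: $0$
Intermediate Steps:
$j{\left(n \right)} = 0$
$G{\left(u,Q \right)} = Q^{2}$ ($G{\left(u,Q \right)} = Q Q = Q^{2}$)
$\left(-1\right) 260 G{\left(j{\left(6 \right)},0 \right)} = \left(-1\right) 260 \cdot 0^{2} = \left(-260\right) 0 = 0$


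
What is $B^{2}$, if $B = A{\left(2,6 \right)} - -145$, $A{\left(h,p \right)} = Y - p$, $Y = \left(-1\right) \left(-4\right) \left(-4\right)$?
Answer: $15129$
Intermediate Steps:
$Y = -16$ ($Y = 4 \left(-4\right) = -16$)
$A{\left(h,p \right)} = -16 - p$
$B = 123$ ($B = \left(-16 - 6\right) - -145 = \left(-16 - 6\right) + 145 = -22 + 145 = 123$)
$B^{2} = 123^{2} = 15129$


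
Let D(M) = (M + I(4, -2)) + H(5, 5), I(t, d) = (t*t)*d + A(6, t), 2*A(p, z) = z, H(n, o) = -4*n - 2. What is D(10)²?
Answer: 1764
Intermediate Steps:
H(n, o) = -2 - 4*n
A(p, z) = z/2
I(t, d) = t/2 + d*t² (I(t, d) = (t*t)*d + t/2 = t²*d + t/2 = d*t² + t/2 = t/2 + d*t²)
D(M) = -52 + M (D(M) = (M + 4*(½ - 2*4)) + (-2 - 4*5) = (M + 4*(½ - 8)) + (-2 - 20) = (M + 4*(-15/2)) - 22 = (M - 30) - 22 = (-30 + M) - 22 = -52 + M)
D(10)² = (-52 + 10)² = (-42)² = 1764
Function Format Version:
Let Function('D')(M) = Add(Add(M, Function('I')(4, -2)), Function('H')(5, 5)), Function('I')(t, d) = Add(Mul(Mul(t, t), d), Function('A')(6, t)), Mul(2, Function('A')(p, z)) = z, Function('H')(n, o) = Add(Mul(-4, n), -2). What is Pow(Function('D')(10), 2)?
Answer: 1764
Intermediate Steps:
Function('H')(n, o) = Add(-2, Mul(-4, n))
Function('A')(p, z) = Mul(Rational(1, 2), z)
Function('I')(t, d) = Add(Mul(Rational(1, 2), t), Mul(d, Pow(t, 2))) (Function('I')(t, d) = Add(Mul(Mul(t, t), d), Mul(Rational(1, 2), t)) = Add(Mul(Pow(t, 2), d), Mul(Rational(1, 2), t)) = Add(Mul(d, Pow(t, 2)), Mul(Rational(1, 2), t)) = Add(Mul(Rational(1, 2), t), Mul(d, Pow(t, 2))))
Function('D')(M) = Add(-52, M) (Function('D')(M) = Add(Add(M, Mul(4, Add(Rational(1, 2), Mul(-2, 4)))), Add(-2, Mul(-4, 5))) = Add(Add(M, Mul(4, Add(Rational(1, 2), -8))), Add(-2, -20)) = Add(Add(M, Mul(4, Rational(-15, 2))), -22) = Add(Add(M, -30), -22) = Add(Add(-30, M), -22) = Add(-52, M))
Pow(Function('D')(10), 2) = Pow(Add(-52, 10), 2) = Pow(-42, 2) = 1764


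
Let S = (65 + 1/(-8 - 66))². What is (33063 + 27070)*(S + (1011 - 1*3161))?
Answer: 682694819773/5476 ≈ 1.2467e+8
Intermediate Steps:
S = 23126481/5476 (S = (65 + 1/(-74))² = (65 - 1/74)² = (4809/74)² = 23126481/5476 ≈ 4223.2)
(33063 + 27070)*(S + (1011 - 1*3161)) = (33063 + 27070)*(23126481/5476 + (1011 - 1*3161)) = 60133*(23126481/5476 + (1011 - 3161)) = 60133*(23126481/5476 - 2150) = 60133*(11353081/5476) = 682694819773/5476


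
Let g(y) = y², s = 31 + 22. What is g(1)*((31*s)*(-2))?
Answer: -3286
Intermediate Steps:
s = 53
g(1)*((31*s)*(-2)) = 1²*((31*53)*(-2)) = 1*(1643*(-2)) = 1*(-3286) = -3286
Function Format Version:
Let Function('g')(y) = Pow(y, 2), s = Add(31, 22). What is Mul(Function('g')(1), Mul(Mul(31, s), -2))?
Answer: -3286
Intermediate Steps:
s = 53
Mul(Function('g')(1), Mul(Mul(31, s), -2)) = Mul(Pow(1, 2), Mul(Mul(31, 53), -2)) = Mul(1, Mul(1643, -2)) = Mul(1, -3286) = -3286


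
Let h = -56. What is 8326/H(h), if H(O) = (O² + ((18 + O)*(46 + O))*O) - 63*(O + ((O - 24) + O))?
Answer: -4163/3024 ≈ -1.3767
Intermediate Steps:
H(O) = 1512 + O² - 189*O + O*(18 + O)*(46 + O) (H(O) = (O² + O*(18 + O)*(46 + O)) - 63*(O + ((-24 + O) + O)) = (O² + O*(18 + O)*(46 + O)) - 63*(O + (-24 + 2*O)) = (O² + O*(18 + O)*(46 + O)) - 63*(-24 + 3*O) = (O² + O*(18 + O)*(46 + O)) + (1512 - 189*O) = 1512 + O² - 189*O + O*(18 + O)*(46 + O))
8326/H(h) = 8326/(1512 + (-56)³ + 65*(-56)² + 639*(-56)) = 8326/(1512 - 175616 + 65*3136 - 35784) = 8326/(1512 - 175616 + 203840 - 35784) = 8326/(-6048) = 8326*(-1/6048) = -4163/3024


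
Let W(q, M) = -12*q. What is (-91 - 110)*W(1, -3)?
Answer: 2412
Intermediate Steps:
(-91 - 110)*W(1, -3) = (-91 - 110)*(-12*1) = -201*(-12) = 2412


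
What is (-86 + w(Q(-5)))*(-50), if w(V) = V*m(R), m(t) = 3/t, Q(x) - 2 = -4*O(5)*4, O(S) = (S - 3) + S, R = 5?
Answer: 7600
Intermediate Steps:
O(S) = -3 + 2*S (O(S) = (-3 + S) + S = -3 + 2*S)
Q(x) = -110 (Q(x) = 2 - 4*(-3 + 2*5)*4 = 2 - 4*(-3 + 10)*4 = 2 - 4*7*4 = 2 - 28*4 = 2 - 112 = -110)
w(V) = 3*V/5 (w(V) = V*(3/5) = V*(3*(⅕)) = V*(⅗) = 3*V/5)
(-86 + w(Q(-5)))*(-50) = (-86 + (⅗)*(-110))*(-50) = (-86 - 66)*(-50) = -152*(-50) = 7600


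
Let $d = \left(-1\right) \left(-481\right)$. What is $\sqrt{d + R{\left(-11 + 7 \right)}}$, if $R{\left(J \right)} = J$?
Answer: $3 \sqrt{53} \approx 21.84$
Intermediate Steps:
$d = 481$
$\sqrt{d + R{\left(-11 + 7 \right)}} = \sqrt{481 + \left(-11 + 7\right)} = \sqrt{481 - 4} = \sqrt{477} = 3 \sqrt{53}$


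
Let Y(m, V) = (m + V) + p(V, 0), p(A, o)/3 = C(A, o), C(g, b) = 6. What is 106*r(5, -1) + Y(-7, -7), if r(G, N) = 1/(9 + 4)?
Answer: 158/13 ≈ 12.154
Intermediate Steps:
p(A, o) = 18 (p(A, o) = 3*6 = 18)
r(G, N) = 1/13
Y(m, V) = 18 + V + m (Y(m, V) = (m + V) + 18 = (V + m) + 18 = 18 + V + m)
106*r(5, -1) + Y(-7, -7) = 106*(1/13) + (18 - 7 - 7) = 106/13 + 4 = 158/13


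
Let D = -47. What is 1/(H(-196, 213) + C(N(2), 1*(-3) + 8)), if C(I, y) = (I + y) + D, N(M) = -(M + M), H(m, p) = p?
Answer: 1/167 ≈ 0.0059880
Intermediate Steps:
N(M) = -2*M
C(I, y) = -47 + I + y (C(I, y) = (I + y) - 47 = -47 + I + y)
1/(H(-196, 213) + C(N(2), 1*(-3) + 8)) = 1/(213 + (-47 - 2*2 + (1*(-3) + 8))) = 1/(213 + (-47 - 4 + (-3 + 8))) = 1/(213 + (-47 - 4 + 5)) = 1/(213 - 46) = 1/167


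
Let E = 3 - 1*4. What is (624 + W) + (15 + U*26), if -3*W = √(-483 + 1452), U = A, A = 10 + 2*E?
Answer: 847 - √969/3 ≈ 836.62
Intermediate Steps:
E = -1 (E = 3 - 4 = -1)
A = 8 (A = 10 + 2*(-1) = 10 - 2 = 8)
U = 8
W = -√969/3 (W = -√(-483 + 1452)/3 = -√969/3 ≈ -10.376)
(624 + W) + (15 + U*26) = (624 - √969/3) + (15 + 8*26) = (624 - √969/3) + (15 + 208) = (624 - √969/3) + 223 = 847 - √969/3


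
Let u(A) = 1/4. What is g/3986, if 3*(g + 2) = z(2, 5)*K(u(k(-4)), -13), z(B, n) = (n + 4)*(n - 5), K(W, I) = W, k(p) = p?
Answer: -1/1993 ≈ -0.00050176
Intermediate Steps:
u(A) = ¼
z(B, n) = (-5 + n)*(4 + n) (z(B, n) = (4 + n)*(-5 + n) = (-5 + n)*(4 + n))
g = -2 (g = -2 + ((-20 + 5² - 1*5)*(¼))/3 = -2 + ((-20 + 25 - 5)*(¼))/3 = -2 + (0*(¼))/3 = -2 + (⅓)*0 = -2 + 0 = -2)
g/3986 = -2/3986 = -2*1/3986 = -1/1993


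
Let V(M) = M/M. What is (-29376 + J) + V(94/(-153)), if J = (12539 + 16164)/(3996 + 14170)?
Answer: -533597547/18166 ≈ -29373.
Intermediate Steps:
J = 28703/18166 ≈ 1.5800
V(M) = 1
(-29376 + J) + V(94/(-153)) = (-29376 + 28703/18166) + 1 = -533615713/18166 + 1 = -533597547/18166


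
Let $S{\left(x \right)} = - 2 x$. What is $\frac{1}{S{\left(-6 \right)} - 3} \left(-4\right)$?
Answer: $- \frac{4}{9} \approx -0.44444$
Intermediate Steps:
$\frac{1}{S{\left(-6 \right)} - 3} \left(-4\right) = \frac{1}{\left(-2\right) \left(-6\right) - 3} \left(-4\right) = \frac{1}{12 - 3} \left(-4\right) = \frac{1}{9} \left(-4\right) = - \frac{4}{9}$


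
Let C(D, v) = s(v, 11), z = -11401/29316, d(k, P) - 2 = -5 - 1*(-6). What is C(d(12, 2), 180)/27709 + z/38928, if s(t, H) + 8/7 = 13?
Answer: 13215618203/31621877888832 ≈ 0.00041793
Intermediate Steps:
d(k, P) = 3 (d(k, P) = 2 + (-5 - 1*(-6)) = 2 + (-5 + 6) = 2 + 1 = 3)
s(t, H) = 83/7 (s(t, H) = -8/7 + 13 = 83/7)
z = -11401/29316 (z = -11401*1/29316 = -11401/29316 ≈ -0.38890)
C(D, v) = 83/7
C(d(12, 2), 180)/27709 + z/38928 = (83/7)/27709 - 11401/29316/38928 = (83/7)*(1/27709) - 11401/29316*1/38928 = 83/193963 - 11401/1141213248 = 13215618203/31621877888832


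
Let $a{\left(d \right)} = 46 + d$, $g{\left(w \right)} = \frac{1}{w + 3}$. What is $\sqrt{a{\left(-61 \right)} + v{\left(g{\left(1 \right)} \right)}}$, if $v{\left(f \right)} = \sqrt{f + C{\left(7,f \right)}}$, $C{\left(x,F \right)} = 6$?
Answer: $\frac{5 i \sqrt{2}}{2} \approx 3.5355 i$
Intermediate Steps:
$g{\left(w \right)} = \frac{1}{3 + w}$
$v{\left(f \right)} = \sqrt{6 + f}$ ($v{\left(f \right)} = \sqrt{f + 6} = \sqrt{6 + f}$)
$\sqrt{a{\left(-61 \right)} + v{\left(g{\left(1 \right)} \right)}} = \sqrt{\left(46 - 61\right) + \sqrt{6 + \frac{1}{3 + 1}}} = \sqrt{-15 + \sqrt{6 + \frac{1}{4}}} = \sqrt{-15 + \sqrt{\frac{25}{4}}} = \sqrt{-15 + \frac{5}{2}} = \sqrt{- \frac{25}{2}} = \frac{5 i \sqrt{2}}{2}$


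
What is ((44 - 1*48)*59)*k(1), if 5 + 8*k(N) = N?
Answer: 118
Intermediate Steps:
k(N) = -5/8 + N/8
((44 - 1*48)*59)*k(1) = ((44 - 1*48)*59)*(-5/8 + (⅛)*1) = ((44 - 48)*59)*(-5/8 + ⅛) = -4*59*(-½) = -236*(-½) = 118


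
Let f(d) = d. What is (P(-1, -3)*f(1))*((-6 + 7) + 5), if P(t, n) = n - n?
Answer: 0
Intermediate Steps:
P(t, n) = 0
(P(-1, -3)*f(1))*((-6 + 7) + 5) = (0*1)*((-6 + 7) + 5) = 0*(1 + 5) = 0*6 = 0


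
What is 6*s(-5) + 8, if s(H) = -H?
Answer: 38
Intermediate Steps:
6*s(-5) + 8 = 6*(-1*(-5)) + 8 = 6*5 + 8 = 30 + 8 = 38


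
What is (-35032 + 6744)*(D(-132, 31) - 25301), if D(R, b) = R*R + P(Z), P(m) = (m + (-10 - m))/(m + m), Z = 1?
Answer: 222966016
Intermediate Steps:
P(m) = -5/m (P(m) = -10*1/(2*m) = -5/m)
D(R, b) = -5 + R**2 (D(R, b) = R*R - 5/1 = R**2 - 5*1 = R**2 - 5 = -5 + R**2)
(-35032 + 6744)*(D(-132, 31) - 25301) = (-35032 + 6744)*((-5 + (-132)**2) - 25301) = -28288*((-5 + 17424) - 25301) = -28288*(17419 - 25301) = -28288*(-7882) = 222966016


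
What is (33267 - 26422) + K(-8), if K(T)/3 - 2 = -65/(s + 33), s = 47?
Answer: 109577/16 ≈ 6848.6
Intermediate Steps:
K(T) = 57/16 (K(T) = 6 + 3*(-65/(47 + 33)) = 6 + 3*(-65/80) = 6 + 3*(-65*1/80) = 6 + 3*(-13/16) = 6 - 39/16 = 57/16)
(33267 - 26422) + K(-8) = (33267 - 26422) + 57/16 = 6845 + 57/16 = 109577/16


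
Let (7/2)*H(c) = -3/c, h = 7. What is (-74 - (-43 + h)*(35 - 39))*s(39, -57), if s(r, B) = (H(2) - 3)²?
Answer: -125568/49 ≈ -2562.6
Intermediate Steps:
H(c) = -6/(7*c) (H(c) = 2*(-3/c)/7 = -6/(7*c))
s(r, B) = 576/49 (s(r, B) = (-6/7/2 - 3)² = (-6/7*½ - 3)² = (-3/7 - 3)² = (-24/7)² = 576/49)
(-74 - (-43 + h)*(35 - 39))*s(39, -57) = (-74 - (-43 + 7)*(35 - 39))*(576/49) = (-74 - (-36)*(-4))*(576/49) = (-74 - 1*144)*(576/49) = (-74 - 144)*(576/49) = -218*576/49 = -125568/49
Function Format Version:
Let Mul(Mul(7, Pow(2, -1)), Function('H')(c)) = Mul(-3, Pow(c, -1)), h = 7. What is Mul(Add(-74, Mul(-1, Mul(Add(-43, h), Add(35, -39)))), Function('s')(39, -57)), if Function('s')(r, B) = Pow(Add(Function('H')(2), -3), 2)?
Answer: Rational(-125568, 49) ≈ -2562.6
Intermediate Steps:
Function('H')(c) = Mul(Rational(-6, 7), Pow(c, -1)) (Function('H')(c) = Mul(Rational(2, 7), Mul(-3, Pow(c, -1))) = Mul(Rational(-6, 7), Pow(c, -1)))
Function('s')(r, B) = Rational(576, 49) (Function('s')(r, B) = Pow(Add(Mul(Rational(-6, 7), Pow(2, -1)), -3), 2) = Pow(Add(Mul(Rational(-6, 7), Rational(1, 2)), -3), 2) = Pow(Add(Rational(-3, 7), -3), 2) = Pow(Rational(-24, 7), 2) = Rational(576, 49))
Mul(Add(-74, Mul(-1, Mul(Add(-43, h), Add(35, -39)))), Function('s')(39, -57)) = Mul(Add(-74, Mul(-1, Mul(Add(-43, 7), Add(35, -39)))), Rational(576, 49)) = Mul(Add(-74, Mul(-1, Mul(-36, -4))), Rational(576, 49)) = Mul(Add(-74, Mul(-1, 144)), Rational(576, 49)) = Mul(Add(-74, -144), Rational(576, 49)) = Mul(-218, Rational(576, 49)) = Rational(-125568, 49)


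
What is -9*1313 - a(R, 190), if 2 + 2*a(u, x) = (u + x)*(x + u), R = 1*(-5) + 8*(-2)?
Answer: -52193/2 ≈ -26097.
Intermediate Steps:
R = -21 (R = -5 - 16 = -21)
a(u, x) = -1 + (u + x)²/2 (a(u, x) = -1 + ((u + x)*(x + u))/2 = -1 + ((u + x)*(u + x))/2 = -1 + (u + x)²/2)
-9*1313 - a(R, 190) = -9*1313 - (-1 + (-21 + 190)²/2) = -11817 - (-1 + (½)*169²) = -11817 - (-1 + (½)*28561) = -11817 - (-1 + 28561/2) = -11817 - 1*28559/2 = -11817 - 28559/2 = -52193/2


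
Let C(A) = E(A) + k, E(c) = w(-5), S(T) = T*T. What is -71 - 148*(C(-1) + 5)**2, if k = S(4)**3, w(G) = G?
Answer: -2483028039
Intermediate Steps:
S(T) = T**2
E(c) = -5
k = 4096 (k = (4**2)**3 = 16**3 = 4096)
C(A) = 4091 (C(A) = -5 + 4096 = 4091)
-71 - 148*(C(-1) + 5)**2 = -71 - 148*(4091 + 5)**2 = -71 - 148*4096**2 = -71 - 148*16777216 = -71 - 2483027968 = -2483028039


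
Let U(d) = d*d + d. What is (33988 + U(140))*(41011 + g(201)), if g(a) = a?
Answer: 2214238336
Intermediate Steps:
U(d) = d + d² (U(d) = d² + d = d + d²)
(33988 + U(140))*(41011 + g(201)) = (33988 + 140*(1 + 140))*(41011 + 201) = (33988 + 140*141)*41212 = (33988 + 19740)*41212 = 53728*41212 = 2214238336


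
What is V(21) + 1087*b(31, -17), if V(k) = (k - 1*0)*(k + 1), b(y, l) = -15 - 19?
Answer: -36496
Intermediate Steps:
b(y, l) = -34
V(k) = k*(1 + k) (V(k) = (k + 0)*(1 + k) = k*(1 + k))
V(21) + 1087*b(31, -17) = 21*(1 + 21) + 1087*(-34) = 21*22 - 36958 = 462 - 36958 = -36496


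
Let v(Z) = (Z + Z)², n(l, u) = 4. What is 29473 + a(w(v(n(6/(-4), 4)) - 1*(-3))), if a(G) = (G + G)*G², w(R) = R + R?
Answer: 4841681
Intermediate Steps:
v(Z) = 4*Z² (v(Z) = (2*Z)² = 4*Z²)
w(R) = 2*R
a(G) = 2*G³ (a(G) = (2*G)*G² = 2*G³)
29473 + a(w(v(n(6/(-4), 4)) - 1*(-3))) = 29473 + 2*(2*(4*4² - 1*(-3)))³ = 29473 + 2*(2*(4*16 + 3))³ = 29473 + 2*(2*(64 + 3))³ = 29473 + 2*(2*67)³ = 29473 + 2*134³ = 29473 + 2*2406104 = 29473 + 4812208 = 4841681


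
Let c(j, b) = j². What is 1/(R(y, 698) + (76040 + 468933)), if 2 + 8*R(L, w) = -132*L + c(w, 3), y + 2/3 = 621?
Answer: 4/2382551 ≈ 1.6789e-6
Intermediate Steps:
y = 1861/3 (y = -⅔ + 621 = 1861/3 ≈ 620.33)
R(L, w) = -¼ - 33*L/2 + w²/8 (R(L, w) = -¼ + (-132*L + w²)/8 = -¼ + (w² - 132*L)/8 = -¼ + (-33*L/2 + w²/8) = -¼ - 33*L/2 + w²/8)
1/(R(y, 698) + (76040 + 468933)) = 1/((-¼ - 33/2*1861/3 + (⅛)*698²) + (76040 + 468933)) = 1/((-¼ - 20471/2 + (⅛)*487204) + 544973) = 1/((-¼ - 20471/2 + 121801/2) + 544973) = 1/(202659/4 + 544973) = 1/(2382551/4) = 4/2382551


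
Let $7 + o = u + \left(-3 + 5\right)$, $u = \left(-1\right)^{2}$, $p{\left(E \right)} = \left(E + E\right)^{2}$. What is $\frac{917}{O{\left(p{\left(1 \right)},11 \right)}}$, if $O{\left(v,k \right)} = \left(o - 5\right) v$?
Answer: $- \frac{917}{36} \approx -25.472$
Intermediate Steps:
$p{\left(E \right)} = 4 E^{2}$ ($p{\left(E \right)} = \left(2 E\right)^{2} = 4 E^{2}$)
$u = 1$
$o = -4$ ($o = -7 + \left(1 + \left(-3 + 5\right)\right) = -7 + \left(1 + 2\right) = -7 + 3 = -4$)
$O{\left(v,k \right)} = - 9 v$ ($O{\left(v,k \right)} = \left(-4 - 5\right) v = - 9 v$)
$\frac{917}{O{\left(p{\left(1 \right)},11 \right)}} = \frac{917}{\left(-9\right) 4 \cdot 1^{2}} = \frac{917}{\left(-9\right) 4 \cdot 1} = \frac{917}{\left(-9\right) 4} = \frac{917}{-36} = 917 \left(- \frac{1}{36}\right) = - \frac{917}{36}$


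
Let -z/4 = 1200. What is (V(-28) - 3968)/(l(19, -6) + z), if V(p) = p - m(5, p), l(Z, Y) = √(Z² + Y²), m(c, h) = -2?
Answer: 19171200/23039603 + 3994*√397/23039603 ≈ 0.83555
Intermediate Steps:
z = -4800 (z = -4*1200 = -4800)
l(Z, Y) = √(Y² + Z²)
V(p) = 2 + p (V(p) = p - 1*(-2) = p + 2 = 2 + p)
(V(-28) - 3968)/(l(19, -6) + z) = ((2 - 28) - 3968)/(√((-6)² + 19²) - 4800) = (-26 - 3968)/(√(36 + 361) - 4800) = -3994/(√397 - 4800) = -3994/(-4800 + √397)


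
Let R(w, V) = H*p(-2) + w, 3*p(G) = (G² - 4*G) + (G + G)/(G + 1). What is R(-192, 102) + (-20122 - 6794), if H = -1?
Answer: -81340/3 ≈ -27113.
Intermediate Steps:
p(G) = -4*G/3 + G²/3 + 2*G/(3*(1 + G)) (p(G) = ((G² - 4*G) + (G + G)/(G + 1))/3 = ((G² - 4*G) + (2*G)/(1 + G))/3 = ((G² - 4*G) + 2*G/(1 + G))/3 = (G² - 4*G + 2*G/(1 + G))/3 = -4*G/3 + G²/3 + 2*G/(3*(1 + G)))
R(w, V) = -16/3 + w (R(w, V) = -(-2)*(-2 + (-2)² - 3*(-2))/(3*(1 - 2)) + w = -(-2)*(-2 + 4 + 6)/(3*(-1)) + w = -(-2)*(-1)*8/3 + w = -1*16/3 + w = -16/3 + w)
R(-192, 102) + (-20122 - 6794) = (-16/3 - 192) + (-20122 - 6794) = -592/3 - 26916 = -81340/3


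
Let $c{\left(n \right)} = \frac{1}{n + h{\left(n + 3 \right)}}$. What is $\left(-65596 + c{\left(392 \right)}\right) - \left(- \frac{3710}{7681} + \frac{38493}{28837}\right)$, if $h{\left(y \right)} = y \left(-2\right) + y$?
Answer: $- \frac{43588738581022}{664490991} \approx -65597.0$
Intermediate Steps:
$h{\left(y \right)} = - y$ ($h{\left(y \right)} = - 2 y + y = - y$)
$c{\left(n \right)} = - \frac{1}{3}$ ($c{\left(n \right)} = \frac{1}{n - \left(n + 3\right)} = \frac{1}{n - \left(3 + n\right)} = \frac{1}{-3} = - \frac{1}{3}$)
$\left(-65596 + c{\left(392 \right)}\right) - \left(- \frac{3710}{7681} + \frac{38493}{28837}\right) = \left(-65596 - \frac{1}{3}\right) - \left(- \frac{3710}{7681} + \frac{38493}{28837}\right) = - \frac{196789}{3} - \frac{188679463}{221496997} = - \frac{43588738581022}{664490991}$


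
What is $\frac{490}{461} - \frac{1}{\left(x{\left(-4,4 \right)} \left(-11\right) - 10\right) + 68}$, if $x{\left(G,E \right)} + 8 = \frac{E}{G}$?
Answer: $\frac{76469}{72377} \approx 1.0565$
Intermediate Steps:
$x{\left(G,E \right)} = -8 + \frac{E}{G}$
$\frac{490}{461} - \frac{1}{\left(x{\left(-4,4 \right)} \left(-11\right) - 10\right) + 68} = \frac{490}{461} - \frac{1}{\left(\left(-8 + \frac{4}{-4}\right) \left(-11\right) - 10\right) + 68} = 490 \cdot \frac{1}{461} - \frac{1}{\left(\left(-8 + 4 \left(- \frac{1}{4}\right)\right) \left(-11\right) - 10\right) + 68} = \frac{490}{461} - \frac{1}{\left(\left(-8 - 1\right) \left(-11\right) - 10\right) + 68} = \frac{490}{461} - \frac{1}{\left(\left(-9\right) \left(-11\right) - 10\right) + 68} = \frac{490}{461} - \frac{1}{\left(99 - 10\right) + 68} = \frac{490}{461} - \frac{1}{89 + 68} = \frac{490}{461} - \frac{1}{157} = \frac{76469}{72377}$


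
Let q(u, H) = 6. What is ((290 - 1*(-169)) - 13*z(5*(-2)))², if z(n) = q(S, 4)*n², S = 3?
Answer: 53890281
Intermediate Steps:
z(n) = 6*n²
((290 - 1*(-169)) - 13*z(5*(-2)))² = ((290 - 1*(-169)) - 78*(5*(-2))²)² = ((290 + 169) - 78*(-10)²)² = (459 - 78*100)² = (459 - 13*600)² = (459 - 7800)² = (-7341)² = 53890281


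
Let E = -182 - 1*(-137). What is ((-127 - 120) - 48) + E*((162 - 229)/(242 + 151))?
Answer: -37640/131 ≈ -287.33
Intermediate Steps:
E = -45 (E = -182 + 137 = -45)
((-127 - 120) - 48) + E*((162 - 229)/(242 + 151)) = ((-127 - 120) - 48) - 45*(162 - 229)/(242 + 151) = (-247 - 48) - (-3015)/393 = -295 - (-3015)/393 = -295 - 45*(-67/393) = -295 + 1005/131 = -37640/131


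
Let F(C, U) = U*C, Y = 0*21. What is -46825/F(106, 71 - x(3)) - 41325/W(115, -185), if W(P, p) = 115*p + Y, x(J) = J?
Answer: -27933251/6134008 ≈ -4.5538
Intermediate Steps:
Y = 0
W(P, p) = 115*p (W(P, p) = 115*p + 0 = 115*p)
F(C, U) = C*U
-46825/F(106, 71 - x(3)) - 41325/W(115, -185) = -46825*1/(106*(71 - 1*3)) - 41325/(115*(-185)) = -46825*1/(106*(71 - 3)) - 41325/(-21275) = -46825/(106*68) - 41325*(-1/21275) = -46825/7208 + 1653/851 = -27933251/6134008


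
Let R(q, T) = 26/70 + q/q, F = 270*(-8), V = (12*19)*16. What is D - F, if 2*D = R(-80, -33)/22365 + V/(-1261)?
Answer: 710221160888/329026425 ≈ 2158.6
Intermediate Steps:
V = 3648 (V = 228*16 = 3648)
F = -2160
R(q, T) = 48/35 (R(q, T) = 26*(1/70) + 1 = 13/35 + 1 = 48/35)
D = -475917112/329026425 (D = ((48/35)/22365 + 3648/(-1261))/2 = ((48/35)*(1/22365) + 3648*(-1/1261))/2 = (16/260925 - 3648/1261)/2 = (1/2)*(-951834224/329026425) = -475917112/329026425 ≈ -1.4464)
D - F = -475917112/329026425 - 1*(-2160) = -475917112/329026425 + 2160 = 710221160888/329026425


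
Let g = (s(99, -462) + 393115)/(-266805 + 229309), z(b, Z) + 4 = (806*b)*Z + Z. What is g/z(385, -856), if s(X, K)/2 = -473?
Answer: 392169/9959920745120 ≈ 3.9375e-8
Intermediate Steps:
s(X, K) = -946 (s(X, K) = 2*(-473) = -946)
z(b, Z) = -4 + Z + 806*Z*b (z(b, Z) = -4 + ((806*b)*Z + Z) = -4 + (806*Z*b + Z) = -4 + (Z + 806*Z*b) = -4 + Z + 806*Z*b)
g = -392169/37496 (g = (-946 + 393115)/(-266805 + 229309) = 392169/(-37496) = 392169*(-1/37496) = -392169/37496 ≈ -10.459)
g/z(385, -856) = -392169/(37496*(-4 - 856 + 806*(-856)*385)) = -392169/(37496*(-4 - 856 - 265625360)) = -392169/37496/(-265626220) = -392169/37496*(-1/265626220) = 392169/9959920745120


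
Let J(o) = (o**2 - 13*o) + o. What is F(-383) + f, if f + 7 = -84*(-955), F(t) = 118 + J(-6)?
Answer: 80439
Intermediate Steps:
J(o) = o**2 - 12*o
F(t) = 226 (F(t) = 118 - 6*(-12 - 6) = 118 - 6*(-18) = 118 + 108 = 226)
f = 80213 (f = -7 - 84*(-955) = -7 + 80220 = 80213)
F(-383) + f = 226 + 80213 = 80439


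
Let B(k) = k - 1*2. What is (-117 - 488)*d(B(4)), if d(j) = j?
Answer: -1210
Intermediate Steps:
B(k) = -2 + k (B(k) = k - 2 = -2 + k)
(-117 - 488)*d(B(4)) = (-117 - 488)*(-2 + 4) = -605*2 = -1210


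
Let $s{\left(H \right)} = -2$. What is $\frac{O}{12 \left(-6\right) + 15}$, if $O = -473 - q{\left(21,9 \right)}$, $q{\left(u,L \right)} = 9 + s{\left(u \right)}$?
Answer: $\frac{160}{19} \approx 8.4211$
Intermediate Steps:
$q{\left(u,L \right)} = 7$ ($q{\left(u,L \right)} = 9 - 2 = 7$)
$O = -480$ ($O = -473 - 7 = -480$)
$\frac{O}{12 \left(-6\right) + 15} = - \frac{480}{12 \left(-6\right) + 15} = - \frac{480}{-72 + 15} = - \frac{480}{-57} = \left(-480\right) \left(- \frac{1}{57}\right) = \frac{160}{19}$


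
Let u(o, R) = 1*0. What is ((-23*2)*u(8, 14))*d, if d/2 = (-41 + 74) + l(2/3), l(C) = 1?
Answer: 0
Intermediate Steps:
u(o, R) = 0
d = 68 (d = 2*((-41 + 74) + 1) = 2*(33 + 1) = 2*34 = 68)
((-23*2)*u(8, 14))*d = (-23*2*0)*68 = -46*0*68 = 0*68 = 0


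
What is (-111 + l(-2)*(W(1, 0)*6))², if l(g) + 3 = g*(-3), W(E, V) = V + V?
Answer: 12321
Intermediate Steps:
W(E, V) = 2*V
l(g) = -3 - 3*g (l(g) = -3 + g*(-3) = -3 - 3*g)
(-111 + l(-2)*(W(1, 0)*6))² = (-111 + (-3 - 3*(-2))*((2*0)*6))² = (-111 + (-3 + 6)*(0*6))² = (-111 + 3*0)² = (-111 + 0)² = (-111)² = 12321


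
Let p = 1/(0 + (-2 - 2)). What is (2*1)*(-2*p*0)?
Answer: 0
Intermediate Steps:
p = -¼ (p = 1/(0 - 4) = 1/(-4) = -¼ ≈ -0.25000)
(2*1)*(-2*p*0) = (2*1)*(-2*(-¼)*0) = 2*((½)*0) = 2*0 = 0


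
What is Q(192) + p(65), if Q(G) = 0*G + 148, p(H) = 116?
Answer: 264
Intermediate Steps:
Q(G) = 148 (Q(G) = 0 + 148 = 148)
Q(192) + p(65) = 148 + 116 = 264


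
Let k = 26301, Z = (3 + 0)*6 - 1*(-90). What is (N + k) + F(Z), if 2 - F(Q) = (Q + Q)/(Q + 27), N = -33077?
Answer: -33878/5 ≈ -6775.6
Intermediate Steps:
Z = 108 (Z = 3*6 + 90 = 18 + 90 = 108)
F(Q) = 2 - 2*Q/(27 + Q) (F(Q) = 2 - (Q + Q)/(Q + 27) = 2 - 2*Q/(27 + Q))
(N + k) + F(Z) = (-33077 + 26301) + 54/(27 + 108) = -6776 + 54/135 = -6776 + 54*(1/135) = -6776 + ⅖ = -33878/5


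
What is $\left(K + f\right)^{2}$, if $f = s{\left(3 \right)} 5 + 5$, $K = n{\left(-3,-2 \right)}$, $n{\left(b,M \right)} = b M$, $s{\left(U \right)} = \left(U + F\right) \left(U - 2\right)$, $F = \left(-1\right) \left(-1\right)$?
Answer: $961$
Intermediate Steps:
$F = 1$
$s{\left(U \right)} = \left(1 + U\right) \left(-2 + U\right)$ ($s{\left(U \right)} = \left(U + 1\right) \left(U - 2\right) = \left(1 + U\right) \left(-2 + U\right)$)
$n{\left(b,M \right)} = M b$
$K = 6$ ($K = \left(-2\right) \left(-3\right) = 6$)
$f = 25$ ($f = \left(-2 + 3^{2} - 3\right) 5 + 5 = \left(-2 + 9 - 3\right) 5 + 5 = 4 \cdot 5 + 5 = 20 + 5 = 25$)
$\left(K + f\right)^{2} = \left(6 + 25\right)^{2} = 31^{2} = 961$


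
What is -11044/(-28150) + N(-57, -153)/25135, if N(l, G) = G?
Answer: 27328399/70755025 ≈ 0.38624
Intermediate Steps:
-11044/(-28150) + N(-57, -153)/25135 = -11044/(-28150) - 153/25135 = -11044*(-1/28150) - 153*1/25135 = 5522/14075 - 153/25135 = 27328399/70755025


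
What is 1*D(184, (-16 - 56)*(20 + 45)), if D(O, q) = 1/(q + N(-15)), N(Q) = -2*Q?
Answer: -1/4650 ≈ -0.00021505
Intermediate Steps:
D(O, q) = 1/(30 + q) (D(O, q) = 1/(q - 2*(-15)) = 1/(q + 30) = 1/(30 + q))
1*D(184, (-16 - 56)*(20 + 45)) = 1/(30 + (-16 - 56)*(20 + 45)) = 1/(30 - 72*65) = 1/(30 - 4680) = 1/(-4650) = 1*(-1/4650) = -1/4650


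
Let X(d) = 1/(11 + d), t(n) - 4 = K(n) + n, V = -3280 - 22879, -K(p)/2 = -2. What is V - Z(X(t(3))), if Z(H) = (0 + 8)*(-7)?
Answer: -26103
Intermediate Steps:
K(p) = 4 (K(p) = -2*(-2) = 4)
V = -26159
t(n) = 8 + n (t(n) = 4 + (4 + n) = 8 + n)
Z(H) = -56 (Z(H) = 8*(-7) = -56)
V - Z(X(t(3))) = -26159 - 1*(-56) = -26159 + 56 = -26103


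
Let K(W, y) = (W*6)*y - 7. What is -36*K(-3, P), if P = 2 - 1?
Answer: 900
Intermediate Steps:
P = 1
K(W, y) = -7 + 6*W*y (K(W, y) = (6*W)*y - 7 = 6*W*y - 7 = -7 + 6*W*y)
-36*K(-3, P) = -36*(-7 + 6*(-3)*1) = -36*(-7 - 18) = -36*(-25) = 900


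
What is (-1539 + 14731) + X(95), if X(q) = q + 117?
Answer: 13404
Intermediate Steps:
X(q) = 117 + q
(-1539 + 14731) + X(95) = (-1539 + 14731) + (117 + 95) = 13192 + 212 = 13404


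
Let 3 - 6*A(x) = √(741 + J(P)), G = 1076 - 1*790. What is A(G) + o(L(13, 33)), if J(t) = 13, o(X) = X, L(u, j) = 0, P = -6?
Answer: ½ - √754/6 ≈ -4.0765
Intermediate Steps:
G = 286 (G = 1076 - 790 = 286)
A(x) = ½ - √754/6 (A(x) = ½ - √(741 + 13)/6 = ½ - √754/6)
A(G) + o(L(13, 33)) = (½ - √754/6) + 0 = ½ - √754/6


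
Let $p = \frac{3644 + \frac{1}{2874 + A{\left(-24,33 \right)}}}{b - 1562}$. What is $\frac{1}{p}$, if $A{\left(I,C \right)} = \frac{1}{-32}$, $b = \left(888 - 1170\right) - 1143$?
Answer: $- \frac{274705429}{335127780} \approx -0.8197$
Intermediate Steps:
$b = -1425$ ($b = -282 - 1143 = -1425$)
$A{\left(I,C \right)} = - \frac{1}{32}$
$p = - \frac{335127780}{274705429}$ ($p = \frac{3644 + \frac{1}{2874 - \frac{1}{32}}}{-1425 - 1562} = \frac{3644 + \frac{1}{\frac{91967}{32}}}{-2987} = \left(3644 + \frac{32}{91967}\right) \left(- \frac{1}{2987}\right) = \frac{335127780}{91967} \left(- \frac{1}{2987}\right) = - \frac{335127780}{274705429} \approx -1.22$)
$\frac{1}{p} = \frac{1}{- \frac{335127780}{274705429}} = - \frac{274705429}{335127780}$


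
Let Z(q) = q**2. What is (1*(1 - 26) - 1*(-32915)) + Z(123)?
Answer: 48019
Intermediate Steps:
(1*(1 - 26) - 1*(-32915)) + Z(123) = (1*(1 - 26) - 1*(-32915)) + 123**2 = (1*(-25) + 32915) + 15129 = (-25 + 32915) + 15129 = 32890 + 15129 = 48019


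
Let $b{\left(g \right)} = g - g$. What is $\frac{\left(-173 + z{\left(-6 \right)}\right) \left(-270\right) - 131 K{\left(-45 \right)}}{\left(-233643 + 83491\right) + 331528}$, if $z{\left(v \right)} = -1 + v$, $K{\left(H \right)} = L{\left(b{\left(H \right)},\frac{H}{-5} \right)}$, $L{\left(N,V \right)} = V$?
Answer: $\frac{47421}{181376} \approx 0.26145$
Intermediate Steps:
$b{\left(g \right)} = 0$
$K{\left(H \right)} = - \frac{H}{5}$ ($K{\left(H \right)} = \frac{H}{-5} = H \left(- \frac{1}{5}\right) = - \frac{H}{5}$)
$\frac{\left(-173 + z{\left(-6 \right)}\right) \left(-270\right) - 131 K{\left(-45 \right)}}{\left(-233643 + 83491\right) + 331528} = \frac{\left(-173 - 7\right) \left(-270\right) - 131 \left(\left(- \frac{1}{5}\right) \left(-45\right)\right)}{\left(-233643 + 83491\right) + 331528} = \frac{\left(-173 - 7\right) \left(-270\right) - 1179}{-150152 + 331528} = \frac{\left(-180\right) \left(-270\right) - 1179}{181376} = \left(48600 - 1179\right) \frac{1}{181376} = 47421 \cdot \frac{1}{181376} = \frac{47421}{181376}$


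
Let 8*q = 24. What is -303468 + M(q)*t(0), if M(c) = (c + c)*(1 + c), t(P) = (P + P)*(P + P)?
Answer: -303468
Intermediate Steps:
t(P) = 4*P² (t(P) = (2*P)*(2*P) = 4*P²)
q = 3 (q = (⅛)*24 = 3)
M(c) = 2*c*(1 + c) (M(c) = (2*c)*(1 + c) = 2*c*(1 + c))
-303468 + M(q)*t(0) = -303468 + (2*3*(1 + 3))*(4*0²) = -303468 + (2*3*4)*(4*0) = -303468 + 24*0 = -303468 + 0 = -303468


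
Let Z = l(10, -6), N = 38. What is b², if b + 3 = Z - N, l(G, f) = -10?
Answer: 2601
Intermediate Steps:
Z = -10
b = -51 (b = -3 + (-10 - 1*38) = -3 + (-10 - 38) = -3 - 48 = -51)
b² = (-51)² = 2601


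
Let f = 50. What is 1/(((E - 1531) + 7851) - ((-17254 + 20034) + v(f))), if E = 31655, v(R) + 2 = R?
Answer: 1/35147 ≈ 2.8452e-5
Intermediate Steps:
v(R) = -2 + R
1/(((E - 1531) + 7851) - ((-17254 + 20034) + v(f))) = 1/(((31655 - 1531) + 7851) - ((-17254 + 20034) + (-2 + 50))) = 1/((30124 + 7851) - (2780 + 48)) = 1/(37975 - 1*2828) = 1/(37975 - 2828) = 1/35147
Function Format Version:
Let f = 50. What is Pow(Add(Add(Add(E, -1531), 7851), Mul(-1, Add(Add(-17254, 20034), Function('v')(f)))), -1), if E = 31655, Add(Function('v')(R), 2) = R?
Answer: Rational(1, 35147) ≈ 2.8452e-5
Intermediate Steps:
Function('v')(R) = Add(-2, R)
Pow(Add(Add(Add(E, -1531), 7851), Mul(-1, Add(Add(-17254, 20034), Function('v')(f)))), -1) = Pow(Add(Add(Add(31655, -1531), 7851), Mul(-1, Add(Add(-17254, 20034), Add(-2, 50)))), -1) = Pow(Add(Add(30124, 7851), Mul(-1, Add(2780, 48))), -1) = Pow(Add(37975, Mul(-1, 2828)), -1) = Pow(Add(37975, -2828), -1) = Pow(35147, -1) = Rational(1, 35147)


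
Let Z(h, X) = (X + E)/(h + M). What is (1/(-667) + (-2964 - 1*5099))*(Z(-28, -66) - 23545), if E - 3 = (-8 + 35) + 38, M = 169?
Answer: 5505454422/29 ≈ 1.8984e+8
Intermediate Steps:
E = 68 (E = 3 + ((-8 + 35) + 38) = 3 + (27 + 38) = 3 + 65 = 68)
Z(h, X) = (68 + X)/(169 + h) (Z(h, X) = (X + 68)/(h + 169) = (68 + X)/(169 + h))
(1/(-667) + (-2964 - 1*5099))*(Z(-28, -66) - 23545) = (1/(-667) + (-2964 - 1*5099))*((68 - 66)/(169 - 28) - 23545) = (-1/667 + (-2964 - 5099))*(2/141 - 23545) = (-1/667 - 8063)*((1/141)*2 - 23545) = -5378022*(2/141 - 23545)/667 = -5378022/667*(-3319843/141) = 5505454422/29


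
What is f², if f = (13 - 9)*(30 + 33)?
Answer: 63504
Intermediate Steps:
f = 252 (f = 4*63 = 252)
f² = 252² = 63504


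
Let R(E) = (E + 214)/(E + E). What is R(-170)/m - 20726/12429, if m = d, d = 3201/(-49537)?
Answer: 34345921/102477105 ≈ 0.33516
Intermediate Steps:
R(E) = (214 + E)/(2*E) (R(E) = (214 + E)/((2*E)) = (214 + E)*(1/(2*E)) = (214 + E)/(2*E))
d = -3201/49537 (d = 3201*(-1/49537) = -3201/49537 ≈ -0.064618)
m = -3201/49537 ≈ -0.064618
R(-170)/m - 20726/12429 = ((½)*(214 - 170)/(-170))/(-3201/49537) - 20726/12429 = ((½)*(-1/170)*44)*(-49537/3201) - 20726*1/12429 = -11/85*(-49537/3201) - 20726/12429 = 49537/24735 - 20726/12429 = 34345921/102477105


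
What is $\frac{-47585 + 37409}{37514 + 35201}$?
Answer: $- \frac{10176}{72715} \approx -0.13994$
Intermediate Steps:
$\frac{-47585 + 37409}{37514 + 35201} = - \frac{10176}{72715}$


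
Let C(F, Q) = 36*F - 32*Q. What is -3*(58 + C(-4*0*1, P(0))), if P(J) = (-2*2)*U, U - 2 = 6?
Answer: -3246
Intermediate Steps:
U = 8 (U = 2 + 6 = 8)
P(J) = -32 (P(J) = -2*2*8 = -4*8 = -32)
C(F, Q) = -32*Q + 36*F
-3*(58 + C(-4*0*1, P(0))) = -3*(58 + (-32*(-32) + 36*(-4*0*1))) = -3*(58 + (1024 + 36*(0*1))) = -3*(58 + (1024 + 36*0)) = -3*(58 + (1024 + 0)) = -3*(58 + 1024) = -3*1082 = -3246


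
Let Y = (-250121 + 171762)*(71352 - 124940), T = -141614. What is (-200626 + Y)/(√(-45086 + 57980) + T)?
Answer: -297311616103062/10027256051 - 2099450733*√12894/10027256051 ≈ -29674.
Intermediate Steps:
Y = 4199102092 (Y = -78359*(-53588) = 4199102092)
(-200626 + Y)/(√(-45086 + 57980) + T) = (-200626 + 4199102092)/(√(-45086 + 57980) - 141614) = 4198901466/(√12894 - 141614) = 4198901466/(-141614 + √12894)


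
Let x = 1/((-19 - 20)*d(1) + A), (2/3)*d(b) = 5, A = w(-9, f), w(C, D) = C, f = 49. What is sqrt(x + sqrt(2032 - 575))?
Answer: sqrt(-134 + 40401*sqrt(1457))/201 ≈ 6.1780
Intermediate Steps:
A = -9
d(b) = 15/2 (d(b) = (3/2)*5 = 15/2)
x = -2/603 (x = 1/((-19 - 20)*(15/2) - 9) = 1/(-39*15/2 - 9) = 1/(-585/2 - 9) = 1/(-603/2) = -2/603 ≈ -0.0033167)
sqrt(x + sqrt(2032 - 575)) = sqrt(-2/603 + sqrt(2032 - 575)) = sqrt(-2/603 + sqrt(1457))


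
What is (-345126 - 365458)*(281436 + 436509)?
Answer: -510160229880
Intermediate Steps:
(-345126 - 365458)*(281436 + 436509) = -710584*717945 = -510160229880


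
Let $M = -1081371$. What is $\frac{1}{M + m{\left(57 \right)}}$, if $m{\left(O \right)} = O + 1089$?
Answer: $- \frac{1}{1080225} \approx -9.2573 \cdot 10^{-7}$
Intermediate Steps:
$m{\left(O \right)} = 1089 + O$
$\frac{1}{M + m{\left(57 \right)}} = \frac{1}{-1081371 + \left(1089 + 57\right)} = \frac{1}{-1081371 + 1146} = \frac{1}{-1080225} = - \frac{1}{1080225}$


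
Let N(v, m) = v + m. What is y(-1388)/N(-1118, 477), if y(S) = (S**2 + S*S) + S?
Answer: -3851700/641 ≈ -6008.9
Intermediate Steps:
N(v, m) = m + v
y(S) = S + 2*S**2 (y(S) = (S**2 + S**2) + S = 2*S**2 + S = S + 2*S**2)
y(-1388)/N(-1118, 477) = (-1388*(1 + 2*(-1388)))/(477 - 1118) = -1388*(1 - 2776)/(-641) = -1388*(-2775)*(-1/641) = 3851700*(-1/641) = -3851700/641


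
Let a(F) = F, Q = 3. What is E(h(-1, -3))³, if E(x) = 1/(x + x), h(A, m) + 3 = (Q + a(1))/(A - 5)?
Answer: -27/10648 ≈ -0.0025357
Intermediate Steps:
h(A, m) = -3 + 4/(-5 + A) (h(A, m) = -3 + (3 + 1)/(A - 5) = -3 + 4/(-5 + A))
E(x) = 1/(2*x)
E(h(-1, -3))³ = (1/(2*(((19 - 3*(-1))/(-5 - 1)))))³ = (1/(2*(((19 + 3)/(-6)))))³ = (1/(2*((-⅙*22))))³ = (1/(2*(-11/3)))³ = ((½)*(-3/11))³ = (-3/22)³ = -27/10648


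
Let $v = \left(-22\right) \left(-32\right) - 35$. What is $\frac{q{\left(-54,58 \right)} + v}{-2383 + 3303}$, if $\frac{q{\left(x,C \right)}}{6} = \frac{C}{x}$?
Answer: $\frac{5963}{8280} \approx 0.72017$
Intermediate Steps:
$q{\left(x,C \right)} = \frac{6 C}{x}$ ($q{\left(x,C \right)} = 6 \frac{C}{x} = \frac{6 C}{x}$)
$v = 669$ ($v = 704 - 35 = 669$)
$\frac{q{\left(-54,58 \right)} + v}{-2383 + 3303} = \frac{6 \cdot 58 \frac{1}{-54} + 669}{-2383 + 3303} = \frac{6 \cdot 58 \left(- \frac{1}{54}\right) + 669}{920} = \left(- \frac{58}{9} + 669\right) \frac{1}{920} = \frac{5963}{9} \cdot \frac{1}{920} = \frac{5963}{8280}$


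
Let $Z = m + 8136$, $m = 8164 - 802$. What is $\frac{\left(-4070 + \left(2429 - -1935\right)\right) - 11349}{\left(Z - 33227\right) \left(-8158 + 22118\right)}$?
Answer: $\frac{2211}{49499368} \approx 4.4667 \cdot 10^{-5}$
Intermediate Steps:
$m = 7362$ ($m = 8164 - 802 = 7362$)
$Z = 15498$ ($Z = 7362 + 8136 = 15498$)
$\frac{\left(-4070 + \left(2429 - -1935\right)\right) - 11349}{\left(Z - 33227\right) \left(-8158 + 22118\right)} = \frac{\left(-4070 + \left(2429 - -1935\right)\right) - 11349}{\left(15498 - 33227\right) \left(-8158 + 22118\right)} = \frac{\left(-4070 + \left(2429 + 1935\right)\right) - 11349}{\left(-17729\right) 13960} = \frac{\left(-4070 + 4364\right) - 11349}{-247496840} = \left(294 - 11349\right) \left(- \frac{1}{247496840}\right) = \left(-11055\right) \left(- \frac{1}{247496840}\right) = \frac{2211}{49499368}$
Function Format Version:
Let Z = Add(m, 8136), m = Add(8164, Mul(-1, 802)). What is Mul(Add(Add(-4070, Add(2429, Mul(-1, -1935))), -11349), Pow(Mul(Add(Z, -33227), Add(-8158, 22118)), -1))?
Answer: Rational(2211, 49499368) ≈ 4.4667e-5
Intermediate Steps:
m = 7362 (m = Add(8164, -802) = 7362)
Z = 15498 (Z = Add(7362, 8136) = 15498)
Mul(Add(Add(-4070, Add(2429, Mul(-1, -1935))), -11349), Pow(Mul(Add(Z, -33227), Add(-8158, 22118)), -1)) = Mul(Add(Add(-4070, Add(2429, Mul(-1, -1935))), -11349), Pow(Mul(Add(15498, -33227), Add(-8158, 22118)), -1)) = Mul(Add(Add(-4070, Add(2429, 1935)), -11349), Pow(Mul(-17729, 13960), -1)) = Mul(Add(Add(-4070, 4364), -11349), Pow(-247496840, -1)) = Mul(Add(294, -11349), Rational(-1, 247496840)) = Mul(-11055, Rational(-1, 247496840)) = Rational(2211, 49499368)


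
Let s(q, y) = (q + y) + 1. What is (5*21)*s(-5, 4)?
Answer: 0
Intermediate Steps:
s(q, y) = 1 + q + y
(5*21)*s(-5, 4) = (5*21)*(1 - 5 + 4) = 105*0 = 0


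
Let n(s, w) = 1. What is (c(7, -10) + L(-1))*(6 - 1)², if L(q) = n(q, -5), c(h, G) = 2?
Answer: 75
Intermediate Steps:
L(q) = 1
(c(7, -10) + L(-1))*(6 - 1)² = (2 + 1)*(6 - 1)² = 3*5² = 3*25 = 75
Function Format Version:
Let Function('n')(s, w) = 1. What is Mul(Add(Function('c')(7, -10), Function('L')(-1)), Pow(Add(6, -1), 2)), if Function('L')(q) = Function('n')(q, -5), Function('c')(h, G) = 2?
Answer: 75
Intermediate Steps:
Function('L')(q) = 1
Mul(Add(Function('c')(7, -10), Function('L')(-1)), Pow(Add(6, -1), 2)) = Mul(Add(2, 1), Pow(Add(6, -1), 2)) = Mul(3, Pow(5, 2)) = Mul(3, 25) = 75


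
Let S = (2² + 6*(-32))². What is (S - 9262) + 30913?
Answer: 56995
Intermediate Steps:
S = 35344 (S = (4 - 192)² = (-188)² = 35344)
(S - 9262) + 30913 = (35344 - 9262) + 30913 = 26082 + 30913 = 56995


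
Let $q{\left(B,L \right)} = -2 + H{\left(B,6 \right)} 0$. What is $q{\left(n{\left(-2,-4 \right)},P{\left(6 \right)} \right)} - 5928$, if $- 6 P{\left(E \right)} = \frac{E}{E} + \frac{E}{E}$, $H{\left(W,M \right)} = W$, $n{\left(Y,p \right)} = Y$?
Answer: $-5930$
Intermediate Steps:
$P{\left(E \right)} = - \frac{1}{3}$ ($P{\left(E \right)} = - \frac{\frac{E}{E} + \frac{E}{E}}{6} = - \frac{1 + 1}{6} = \left(- \frac{1}{6}\right) 2 = - \frac{1}{3}$)
$q{\left(B,L \right)} = -2$ ($q{\left(B,L \right)} = -2 + B 0 = -2 + 0 = -2$)
$q{\left(n{\left(-2,-4 \right)},P{\left(6 \right)} \right)} - 5928 = -2 - 5928 = -5930$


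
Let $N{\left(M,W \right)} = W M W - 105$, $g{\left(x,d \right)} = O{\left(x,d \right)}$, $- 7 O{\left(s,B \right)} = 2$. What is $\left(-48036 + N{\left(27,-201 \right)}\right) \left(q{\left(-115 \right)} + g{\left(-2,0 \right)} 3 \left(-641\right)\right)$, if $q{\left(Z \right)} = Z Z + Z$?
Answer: $\frac{99697464576}{7} \approx 1.4242 \cdot 10^{10}$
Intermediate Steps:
$O{\left(s,B \right)} = - \frac{2}{7}$ ($O{\left(s,B \right)} = \left(- \frac{1}{7}\right) 2 = - \frac{2}{7}$)
$g{\left(x,d \right)} = - \frac{2}{7}$
$N{\left(M,W \right)} = -105 + M W^{2}$ ($N{\left(M,W \right)} = M W W - 105 = M W^{2} - 105 = -105 + M W^{2}$)
$q{\left(Z \right)} = Z + Z^{2}$ ($q{\left(Z \right)} = Z^{2} + Z = Z + Z^{2}$)
$\left(-48036 + N{\left(27,-201 \right)}\right) \left(q{\left(-115 \right)} + g{\left(-2,0 \right)} 3 \left(-641\right)\right) = \left(-48036 - \left(105 - 27 \left(-201\right)^{2}\right)\right) \left(- 115 \left(1 - 115\right) - \frac{2 \cdot 3 \left(-641\right)}{7}\right) = \left(-48036 + \left(-105 + 27 \cdot 40401\right)\right) \left(\left(-115\right) \left(-114\right) - - \frac{3846}{7}\right) = \left(-48036 + \left(-105 + 1090827\right)\right) \left(13110 + \frac{3846}{7}\right) = \left(-48036 + 1090722\right) \frac{95616}{7} = 1042686 \cdot \frac{95616}{7} = \frac{99697464576}{7}$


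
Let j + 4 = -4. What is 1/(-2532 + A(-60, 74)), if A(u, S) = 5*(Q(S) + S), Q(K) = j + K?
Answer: -1/1832 ≈ -0.00054585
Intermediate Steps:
j = -8 (j = -4 - 4 = -8)
Q(K) = -8 + K
A(u, S) = -40 + 10*S (A(u, S) = 5*((-8 + S) + S) = 5*(-8 + 2*S) = -40 + 10*S)
1/(-2532 + A(-60, 74)) = 1/(-2532 + (-40 + 10*74)) = 1/(-2532 + (-40 + 740)) = 1/(-2532 + 700) = 1/(-1832) = -1/1832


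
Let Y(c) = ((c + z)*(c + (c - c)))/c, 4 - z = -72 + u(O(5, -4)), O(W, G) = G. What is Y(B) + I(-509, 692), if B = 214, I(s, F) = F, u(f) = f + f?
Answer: 990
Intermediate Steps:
u(f) = 2*f
z = 84 (z = 4 - (-72 + 2*(-4)) = 4 - (-72 - 8) = 4 - 1*(-80) = 4 + 80 = 84)
Y(c) = 84 + c (Y(c) = ((c + 84)*(c + (c - c)))/c = ((84 + c)*(c + 0))/c = ((84 + c)*c)/c = (c*(84 + c))/c = 84 + c)
Y(B) + I(-509, 692) = (84 + 214) + 692 = 298 + 692 = 990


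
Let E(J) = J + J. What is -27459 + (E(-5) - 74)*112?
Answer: -36867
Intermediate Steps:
E(J) = 2*J
-27459 + (E(-5) - 74)*112 = -27459 + (2*(-5) - 74)*112 = -27459 + (-10 - 74)*112 = -27459 - 84*112 = -27459 - 9408 = -36867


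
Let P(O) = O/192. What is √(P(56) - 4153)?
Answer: I*√597990/12 ≈ 64.442*I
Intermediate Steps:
P(O) = O/192 (P(O) = O*(1/192) = O/192)
√(P(56) - 4153) = √((1/192)*56 - 4153) = √(7/24 - 4153) = √(-99665/24) = I*√597990/12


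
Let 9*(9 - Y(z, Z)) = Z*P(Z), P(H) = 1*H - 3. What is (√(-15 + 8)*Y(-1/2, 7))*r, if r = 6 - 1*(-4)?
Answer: 530*I*√7/9 ≈ 155.81*I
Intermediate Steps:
r = 10 (r = 6 + 4 = 10)
P(H) = -3 + H (P(H) = H - 3 = -3 + H)
Y(z, Z) = 9 - Z*(-3 + Z)/9
(√(-15 + 8)*Y(-1/2, 7))*r = (√(-15 + 8)*(9 - ⅑*7*(-3 + 7)))*10 = (√(-7)*(9 - ⅑*7*4))*10 = ((I*√7)*(9 - 28/9))*10 = ((I*√7)*(53/9))*10 = (53*I*√7/9)*10 = 530*I*√7/9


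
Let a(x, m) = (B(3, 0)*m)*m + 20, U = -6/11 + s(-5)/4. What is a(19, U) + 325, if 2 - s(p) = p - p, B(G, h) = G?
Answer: 166983/484 ≈ 345.01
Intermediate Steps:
s(p) = 2 (s(p) = 2 - (p - p) = 2 - 1*0 = 2 + 0 = 2)
U = -1/22 (U = -6/11 + 2/4 = -6*1/11 + 2*(1/4) = -6/11 + 1/2 = -1/22 ≈ -0.045455)
a(x, m) = 20 + 3*m**2 (a(x, m) = (3*m)*m + 20 = 3*m**2 + 20 = 20 + 3*m**2)
a(19, U) + 325 = (20 + 3*(-1/22)**2) + 325 = (20 + 3*(1/484)) + 325 = (20 + 3/484) + 325 = 9683/484 + 325 = 166983/484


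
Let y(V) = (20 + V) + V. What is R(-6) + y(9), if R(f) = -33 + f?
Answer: -1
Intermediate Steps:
y(V) = 20 + 2*V
R(-6) + y(9) = (-33 - 6) + (20 + 2*9) = -39 + (20 + 18) = -39 + 38 = -1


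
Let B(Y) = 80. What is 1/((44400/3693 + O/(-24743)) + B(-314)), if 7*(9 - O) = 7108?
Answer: 213210431/19628881675 ≈ 0.010862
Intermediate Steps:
O = -7045/7 (O = 9 - ⅐*7108 = 9 - 7108/7 = -7045/7 ≈ -1006.4)
1/((44400/3693 + O/(-24743)) + B(-314)) = 1/((44400/3693 - 7045/7/(-24743)) + 80) = 1/((44400*(1/3693) - 7045/7*(-1/24743)) + 80) = 1/((14800/1231 + 7045/173201) + 80) = 1/(2572047195/213210431 + 80) = 1/(19628881675/213210431) = 213210431/19628881675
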